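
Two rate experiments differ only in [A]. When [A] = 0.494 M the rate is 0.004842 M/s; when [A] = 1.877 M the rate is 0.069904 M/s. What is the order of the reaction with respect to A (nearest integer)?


Rate is proportional to [A]^n, so rate2/rate1 = ([A]2/[A]1)^n. Take logs to solve for n.
rate2/rate1 = 0.069904 / 0.004842 = 14.437
[A]2/[A]1 = 1.877 / 0.494 = 3.7996
n = ln(14.437) / ln(3.7996) = 2.0
Nearest integer order:

2


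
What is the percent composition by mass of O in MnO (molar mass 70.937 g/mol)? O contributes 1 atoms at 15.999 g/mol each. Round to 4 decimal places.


pct = 100 * (n_elem * M_elem) / M_total
mass_contribution = 1 * 15.999 = 15.999 g/mol
pct = 100 * 15.999 / 70.937
pct = 22.55381536 %, rounded to 4 dp:

22.5538 %


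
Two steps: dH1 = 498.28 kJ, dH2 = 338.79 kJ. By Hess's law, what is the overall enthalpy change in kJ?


Hess's law: enthalpy is a state function, so add the step enthalpies.
dH_total = dH1 + dH2 = 498.28 + (338.79)
dH_total = 837.07 kJ:

837.07 kJ


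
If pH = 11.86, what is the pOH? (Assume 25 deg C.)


At 25 deg C, pH + pOH = 14.
pOH = 14 - pH = 14 - 11.86
pOH = 2.14:

2.14


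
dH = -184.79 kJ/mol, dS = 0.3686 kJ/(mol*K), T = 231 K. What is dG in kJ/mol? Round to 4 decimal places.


Gibbs: dG = dH - T*dS (consistent units, dS already in kJ/(mol*K)).
T*dS = 231 * 0.3686 = 85.1466
dG = -184.79 - (85.1466)
dG = -269.9366 kJ/mol, rounded to 4 dp:

-269.9366 kJ/mol


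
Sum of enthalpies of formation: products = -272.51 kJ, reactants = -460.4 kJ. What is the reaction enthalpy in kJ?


dH_rxn = sum(dH_f products) - sum(dH_f reactants)
dH_rxn = -272.51 - (-460.4)
dH_rxn = 187.89 kJ:

187.89 kJ


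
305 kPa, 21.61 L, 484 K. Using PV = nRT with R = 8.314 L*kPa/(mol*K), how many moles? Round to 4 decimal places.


PV = nRT, solve for n = PV / (RT).
PV = 305 * 21.61 = 6591.05
RT = 8.314 * 484 = 4023.976
n = 6591.05 / 4023.976
n = 1.63794466 mol, rounded to 4 dp:

1.6379 mol


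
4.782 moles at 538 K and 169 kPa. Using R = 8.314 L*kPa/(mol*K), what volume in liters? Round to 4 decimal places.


PV = nRT, solve for V = nRT / P.
nRT = 4.782 * 8.314 * 538 = 21389.5608
V = 21389.5608 / 169
V = 126.56544852 L, rounded to 4 dp:

126.5654 L


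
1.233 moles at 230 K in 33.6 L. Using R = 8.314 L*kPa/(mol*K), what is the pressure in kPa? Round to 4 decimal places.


PV = nRT, solve for P = nRT / V.
nRT = 1.233 * 8.314 * 230 = 2357.7673
P = 2357.7673 / 33.6
P = 70.17164583 kPa, rounded to 4 dp:

70.1716 kPa


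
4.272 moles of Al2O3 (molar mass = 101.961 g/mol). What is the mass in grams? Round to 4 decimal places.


mass = n * M
mass = 4.272 * 101.961
mass = 435.577392 g, rounded to 4 dp:

435.5774 g


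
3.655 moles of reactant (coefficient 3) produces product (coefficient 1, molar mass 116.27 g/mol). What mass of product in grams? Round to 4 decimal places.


Use the coefficient ratio to convert reactant moles to product moles, then multiply by the product's molar mass.
moles_P = moles_R * (coeff_P / coeff_R) = 3.655 * (1/3) = 1.218333
mass_P = moles_P * M_P = 1.218333 * 116.27
mass_P = 141.65557791 g, rounded to 4 dp:

141.6556 g


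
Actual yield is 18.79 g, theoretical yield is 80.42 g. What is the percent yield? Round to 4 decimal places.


% yield = 100 * actual / theoretical
% yield = 100 * 18.79 / 80.42
% yield = 23.36483462 %, rounded to 4 dp:

23.3648 %


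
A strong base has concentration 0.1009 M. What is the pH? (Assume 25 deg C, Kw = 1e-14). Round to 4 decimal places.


A strong base dissociates completely, so [OH-] equals the given concentration.
pOH = -log10([OH-]) = -log10(0.1009) = 0.996109
pH = 14 - pOH = 14 - 0.996109
pH = 13.003891, rounded to 4 dp:

13.0039


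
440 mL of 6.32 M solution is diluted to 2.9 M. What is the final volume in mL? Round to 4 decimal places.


Dilution: M1*V1 = M2*V2, solve for V2.
V2 = M1*V1 / M2
V2 = 6.32 * 440 / 2.9
V2 = 2780.8 / 2.9
V2 = 958.89655172 mL, rounded to 4 dp:

958.8966 mL


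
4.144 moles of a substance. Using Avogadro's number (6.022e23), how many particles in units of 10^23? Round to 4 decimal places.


N = n * NA, then divide by 1e23 for the requested units.
N / 1e23 = n * 6.022
N / 1e23 = 4.144 * 6.022
N / 1e23 = 24.955168, rounded to 4 dp:

24.9552


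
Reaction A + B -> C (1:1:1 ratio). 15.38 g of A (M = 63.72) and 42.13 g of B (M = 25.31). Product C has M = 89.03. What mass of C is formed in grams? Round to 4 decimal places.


Find moles of each reactant; the smaller value is the limiting reagent in a 1:1:1 reaction, so moles_C equals moles of the limiter.
n_A = mass_A / M_A = 15.38 / 63.72 = 0.241368 mol
n_B = mass_B / M_B = 42.13 / 25.31 = 1.664559 mol
Limiting reagent: A (smaller), n_limiting = 0.241368 mol
mass_C = n_limiting * M_C = 0.241368 * 89.03
mass_C = 21.48899304 g, rounded to 4 dp:

21.4890 g


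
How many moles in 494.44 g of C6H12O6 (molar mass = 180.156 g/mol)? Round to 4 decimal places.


n = mass / M
n = 494.44 / 180.156
n = 2.74451031 mol, rounded to 4 dp:

2.7445 mol


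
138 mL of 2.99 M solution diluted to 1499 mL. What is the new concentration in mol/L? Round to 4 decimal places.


Dilution: M1*V1 = M2*V2, solve for M2.
M2 = M1*V1 / V2
M2 = 2.99 * 138 / 1499
M2 = 412.62 / 1499
M2 = 0.27526351 mol/L, rounded to 4 dp:

0.2753 mol/L


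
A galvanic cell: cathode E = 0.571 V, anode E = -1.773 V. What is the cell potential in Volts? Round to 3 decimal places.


Standard cell potential: E_cell = E_cathode - E_anode.
E_cell = 0.571 - (-1.773)
E_cell = 2.344 V, rounded to 3 dp:

2.344 V


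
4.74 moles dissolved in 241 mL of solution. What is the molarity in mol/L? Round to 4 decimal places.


Convert volume to liters: V_L = V_mL / 1000.
V_L = 241 / 1000 = 0.241 L
M = n / V_L = 4.74 / 0.241
M = 19.66804979 mol/L, rounded to 4 dp:

19.6680 mol/L


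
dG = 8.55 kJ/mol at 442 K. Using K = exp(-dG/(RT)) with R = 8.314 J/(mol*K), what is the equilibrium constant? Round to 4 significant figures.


dG is in kJ/mol; multiply by 1000 to match R in J/(mol*K).
RT = 8.314 * 442 = 3674.788 J/mol
exponent = -dG*1000 / (RT) = -(8.55*1000) / 3674.788 = -2.32666483
K = exp(-2.32666483)
K = 0.097620787, rounded to 4 significant figures:

0.09762


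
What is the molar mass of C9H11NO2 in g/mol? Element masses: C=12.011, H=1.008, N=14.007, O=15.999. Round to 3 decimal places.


M = sum(count * atomic_mass) over atoms.
M = 9*12.011 + 11*1.008 + 1*14.007 + 2*15.999
M = 108.099 + 11.088 + 14.007 + 31.998
M = 165.192 g/mol, rounded to 3 dp:

165.192 g/mol


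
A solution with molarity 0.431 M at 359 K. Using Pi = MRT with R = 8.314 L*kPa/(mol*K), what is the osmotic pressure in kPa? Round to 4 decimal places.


Osmotic pressure (van't Hoff): Pi = M*R*T.
RT = 8.314 * 359 = 2984.726
Pi = 0.431 * 2984.726
Pi = 1286.416906 kPa, rounded to 4 dp:

1286.4169 kPa


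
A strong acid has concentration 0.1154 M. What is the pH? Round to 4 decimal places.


A strong acid dissociates completely, so [H+] equals the given concentration.
pH = -log10([H+]) = -log10(0.1154)
pH = 0.93779419, rounded to 4 dp:

0.9378


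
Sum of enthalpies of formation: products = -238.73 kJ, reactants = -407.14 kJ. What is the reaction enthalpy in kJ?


dH_rxn = sum(dH_f products) - sum(dH_f reactants)
dH_rxn = -238.73 - (-407.14)
dH_rxn = 168.41 kJ:

168.41 kJ


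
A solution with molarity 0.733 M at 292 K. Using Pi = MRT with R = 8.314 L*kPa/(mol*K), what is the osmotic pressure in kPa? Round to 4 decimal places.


Osmotic pressure (van't Hoff): Pi = M*R*T.
RT = 8.314 * 292 = 2427.688
Pi = 0.733 * 2427.688
Pi = 1779.495304 kPa, rounded to 4 dp:

1779.4953 kPa


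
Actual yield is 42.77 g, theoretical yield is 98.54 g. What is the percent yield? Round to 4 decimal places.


% yield = 100 * actual / theoretical
% yield = 100 * 42.77 / 98.54
% yield = 43.40369393 %, rounded to 4 dp:

43.4037 %


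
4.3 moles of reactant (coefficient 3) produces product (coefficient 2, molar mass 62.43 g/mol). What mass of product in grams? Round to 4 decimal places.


Use the coefficient ratio to convert reactant moles to product moles, then multiply by the product's molar mass.
moles_P = moles_R * (coeff_P / coeff_R) = 4.3 * (2/3) = 2.866667
mass_P = moles_P * M_P = 2.866667 * 62.43
mass_P = 178.96602081 g, rounded to 4 dp:

178.9660 g


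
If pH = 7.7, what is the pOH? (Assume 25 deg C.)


At 25 deg C, pH + pOH = 14.
pOH = 14 - pH = 14 - 7.7
pOH = 6.3:

6.30


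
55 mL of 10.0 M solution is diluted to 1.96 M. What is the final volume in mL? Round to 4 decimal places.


Dilution: M1*V1 = M2*V2, solve for V2.
V2 = M1*V1 / M2
V2 = 10.0 * 55 / 1.96
V2 = 550.0 / 1.96
V2 = 280.6122449 mL, rounded to 4 dp:

280.6122 mL


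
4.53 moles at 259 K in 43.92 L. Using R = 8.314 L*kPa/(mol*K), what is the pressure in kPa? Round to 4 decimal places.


PV = nRT, solve for P = nRT / V.
nRT = 4.53 * 8.314 * 259 = 9754.5668
P = 9754.5668 / 43.92
P = 222.09851548 kPa, rounded to 4 dp:

222.0985 kPa


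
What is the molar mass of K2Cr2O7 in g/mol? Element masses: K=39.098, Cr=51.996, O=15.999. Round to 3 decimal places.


M = sum(count * atomic_mass) over atoms.
M = 2*39.098 + 2*51.996 + 7*15.999
M = 78.196 + 103.992 + 111.993
M = 294.181 g/mol, rounded to 3 dp:

294.181 g/mol


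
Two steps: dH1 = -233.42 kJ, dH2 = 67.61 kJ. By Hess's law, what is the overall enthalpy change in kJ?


Hess's law: enthalpy is a state function, so add the step enthalpies.
dH_total = dH1 + dH2 = -233.42 + (67.61)
dH_total = -165.81 kJ:

-165.81 kJ


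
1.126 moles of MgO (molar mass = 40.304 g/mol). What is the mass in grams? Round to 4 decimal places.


mass = n * M
mass = 1.126 * 40.304
mass = 45.382304 g, rounded to 4 dp:

45.3823 g


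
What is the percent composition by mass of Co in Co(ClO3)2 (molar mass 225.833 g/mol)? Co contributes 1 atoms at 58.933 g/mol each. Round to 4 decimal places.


pct = 100 * (n_elem * M_elem) / M_total
mass_contribution = 1 * 58.933 = 58.933 g/mol
pct = 100 * 58.933 / 225.833
pct = 26.09583188 %, rounded to 4 dp:

26.0958 %


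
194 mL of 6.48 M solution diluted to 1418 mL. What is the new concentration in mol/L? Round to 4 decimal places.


Dilution: M1*V1 = M2*V2, solve for M2.
M2 = M1*V1 / V2
M2 = 6.48 * 194 / 1418
M2 = 1257.12 / 1418
M2 = 0.88654443 mol/L, rounded to 4 dp:

0.8865 mol/L


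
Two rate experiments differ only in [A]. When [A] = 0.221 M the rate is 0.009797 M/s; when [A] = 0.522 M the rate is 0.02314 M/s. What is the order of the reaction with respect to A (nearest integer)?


Rate is proportional to [A]^n, so rate2/rate1 = ([A]2/[A]1)^n. Take logs to solve for n.
rate2/rate1 = 0.02314 / 0.009797 = 2.3619
[A]2/[A]1 = 0.522 / 0.221 = 2.362
n = ln(2.3619) / ln(2.362) = 1.0
Nearest integer order:

1


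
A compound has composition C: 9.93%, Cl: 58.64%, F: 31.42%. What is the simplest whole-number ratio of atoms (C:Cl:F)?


Assume 100 g of compound, divide each mass% by atomic mass to get moles, then normalize by the smallest to get a raw atom ratio.
Moles per 100 g: C: 9.93/12.011 = 0.8267, Cl: 58.64/35.453 = 1.654, F: 31.42/18.998 = 1.6539
Raw ratio (divide by min = 0.8267): C: 1.0, Cl: 2.001, F: 2.0
Multiply by 1 to clear fractions: C: 1.0 ~= 1, Cl: 2.001 ~= 2, F: 2.0 ~= 2
Reduce by GCD to get the simplest whole-number ratio:

1:2:2


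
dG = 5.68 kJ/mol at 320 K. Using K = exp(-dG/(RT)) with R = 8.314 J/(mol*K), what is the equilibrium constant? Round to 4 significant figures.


dG is in kJ/mol; multiply by 1000 to match R in J/(mol*K).
RT = 8.314 * 320 = 2660.48 J/mol
exponent = -dG*1000 / (RT) = -(5.68*1000) / 2660.48 = -2.13495309
K = exp(-2.13495309)
K = 0.11825014, rounded to 4 significant figures:

0.1183


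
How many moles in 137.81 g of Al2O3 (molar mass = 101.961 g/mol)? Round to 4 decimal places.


n = mass / M
n = 137.81 / 101.961
n = 1.35159522 mol, rounded to 4 dp:

1.3516 mol


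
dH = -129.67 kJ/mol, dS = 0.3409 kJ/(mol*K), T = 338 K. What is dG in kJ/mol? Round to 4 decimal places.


Gibbs: dG = dH - T*dS (consistent units, dS already in kJ/(mol*K)).
T*dS = 338 * 0.3409 = 115.2242
dG = -129.67 - (115.2242)
dG = -244.8942 kJ/mol, rounded to 4 dp:

-244.8942 kJ/mol


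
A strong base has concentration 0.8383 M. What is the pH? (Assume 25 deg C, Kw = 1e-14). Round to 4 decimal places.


A strong base dissociates completely, so [OH-] equals the given concentration.
pOH = -log10([OH-]) = -log10(0.8383) = 0.076601
pH = 14 - pOH = 14 - 0.076601
pH = 13.923399, rounded to 4 dp:

13.9234


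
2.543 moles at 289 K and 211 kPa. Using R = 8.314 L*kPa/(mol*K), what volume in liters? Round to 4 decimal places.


PV = nRT, solve for V = nRT / P.
nRT = 2.543 * 8.314 * 289 = 6110.1831
V = 6110.1831 / 211
V = 28.95821374 L, rounded to 4 dp:

28.9582 L


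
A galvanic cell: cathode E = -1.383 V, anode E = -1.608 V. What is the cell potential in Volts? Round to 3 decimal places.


Standard cell potential: E_cell = E_cathode - E_anode.
E_cell = -1.383 - (-1.608)
E_cell = 0.225 V, rounded to 3 dp:

0.225 V


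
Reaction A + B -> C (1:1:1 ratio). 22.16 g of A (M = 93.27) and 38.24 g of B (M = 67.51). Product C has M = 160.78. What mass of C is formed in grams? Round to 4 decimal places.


Find moles of each reactant; the smaller value is the limiting reagent in a 1:1:1 reaction, so moles_C equals moles of the limiter.
n_A = mass_A / M_A = 22.16 / 93.27 = 0.23759 mol
n_B = mass_B / M_B = 38.24 / 67.51 = 0.566435 mol
Limiting reagent: A (smaller), n_limiting = 0.23759 mol
mass_C = n_limiting * M_C = 0.23759 * 160.78
mass_C = 38.1997202 g, rounded to 4 dp:

38.1997 g


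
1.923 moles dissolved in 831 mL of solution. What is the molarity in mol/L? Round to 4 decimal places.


Convert volume to liters: V_L = V_mL / 1000.
V_L = 831 / 1000 = 0.831 L
M = n / V_L = 1.923 / 0.831
M = 2.31407942 mol/L, rounded to 4 dp:

2.3141 mol/L


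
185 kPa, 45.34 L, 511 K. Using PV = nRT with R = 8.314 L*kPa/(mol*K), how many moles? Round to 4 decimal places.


PV = nRT, solve for n = PV / (RT).
PV = 185 * 45.34 = 8387.9
RT = 8.314 * 511 = 4248.454
n = 8387.9 / 4248.454
n = 1.97434173 mol, rounded to 4 dp:

1.9743 mol


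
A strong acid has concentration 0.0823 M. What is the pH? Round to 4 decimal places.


A strong acid dissociates completely, so [H+] equals the given concentration.
pH = -log10([H+]) = -log10(0.0823)
pH = 1.08460016, rounded to 4 dp:

1.0846


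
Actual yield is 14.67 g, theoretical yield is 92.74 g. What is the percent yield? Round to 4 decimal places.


% yield = 100 * actual / theoretical
% yield = 100 * 14.67 / 92.74
% yield = 15.81841708 %, rounded to 4 dp:

15.8184 %


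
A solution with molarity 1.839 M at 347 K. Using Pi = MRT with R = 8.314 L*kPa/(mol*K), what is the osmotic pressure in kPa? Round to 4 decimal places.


Osmotic pressure (van't Hoff): Pi = M*R*T.
RT = 8.314 * 347 = 2884.958
Pi = 1.839 * 2884.958
Pi = 5305.437762 kPa, rounded to 4 dp:

5305.4378 kPa


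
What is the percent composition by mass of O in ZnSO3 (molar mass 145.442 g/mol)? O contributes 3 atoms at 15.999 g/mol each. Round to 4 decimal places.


pct = 100 * (n_elem * M_elem) / M_total
mass_contribution = 3 * 15.999 = 47.997 g/mol
pct = 100 * 47.997 / 145.442
pct = 33.00078382 %, rounded to 4 dp:

33.0008 %


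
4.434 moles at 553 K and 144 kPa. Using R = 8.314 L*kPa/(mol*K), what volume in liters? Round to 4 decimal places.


PV = nRT, solve for V = nRT / P.
nRT = 4.434 * 8.314 * 553 = 20385.9446
V = 20385.9446 / 144
V = 141.56905972 L, rounded to 4 dp:

141.5691 L


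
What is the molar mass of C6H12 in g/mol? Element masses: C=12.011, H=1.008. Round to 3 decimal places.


M = sum(count * atomic_mass) over atoms.
M = 6*12.011 + 12*1.008
M = 72.066 + 12.096
M = 84.162 g/mol, rounded to 3 dp:

84.162 g/mol


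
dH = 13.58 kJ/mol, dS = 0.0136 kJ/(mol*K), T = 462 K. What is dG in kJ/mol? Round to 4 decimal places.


Gibbs: dG = dH - T*dS (consistent units, dS already in kJ/(mol*K)).
T*dS = 462 * 0.0136 = 6.2832
dG = 13.58 - (6.2832)
dG = 7.2968 kJ/mol, rounded to 4 dp:

7.2968 kJ/mol


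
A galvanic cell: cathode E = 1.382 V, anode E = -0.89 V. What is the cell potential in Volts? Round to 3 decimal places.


Standard cell potential: E_cell = E_cathode - E_anode.
E_cell = 1.382 - (-0.89)
E_cell = 2.272 V, rounded to 3 dp:

2.272 V


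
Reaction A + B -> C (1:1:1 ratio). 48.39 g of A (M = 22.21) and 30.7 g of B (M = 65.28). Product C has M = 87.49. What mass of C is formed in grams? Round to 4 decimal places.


Find moles of each reactant; the smaller value is the limiting reagent in a 1:1:1 reaction, so moles_C equals moles of the limiter.
n_A = mass_A / M_A = 48.39 / 22.21 = 2.178748 mol
n_B = mass_B / M_B = 30.7 / 65.28 = 0.470282 mol
Limiting reagent: B (smaller), n_limiting = 0.470282 mol
mass_C = n_limiting * M_C = 0.470282 * 87.49
mass_C = 41.14497218 g, rounded to 4 dp:

41.1450 g


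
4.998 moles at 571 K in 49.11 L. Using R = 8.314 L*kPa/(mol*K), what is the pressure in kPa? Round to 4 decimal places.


PV = nRT, solve for P = nRT / V.
nRT = 4.998 * 8.314 * 571 = 23726.9754
P = 23726.9754 / 49.11
P = 483.13938913 kPa, rounded to 4 dp:

483.1394 kPa


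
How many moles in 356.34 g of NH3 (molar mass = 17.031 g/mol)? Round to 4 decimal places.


n = mass / M
n = 356.34 / 17.031
n = 20.92302272 mol, rounded to 4 dp:

20.9230 mol


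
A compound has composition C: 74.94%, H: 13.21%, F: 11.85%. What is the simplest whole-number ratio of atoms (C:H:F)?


Assume 100 g of compound, divide each mass% by atomic mass to get moles, then normalize by the smallest to get a raw atom ratio.
Moles per 100 g: C: 74.94/12.011 = 6.2393, H: 13.21/1.008 = 13.1052, F: 11.85/18.998 = 0.6237
Raw ratio (divide by min = 0.6237): C: 10.003, H: 21.01, F: 1.0
Multiply by 1 to clear fractions: C: 10.003 ~= 10, H: 21.01 ~= 21, F: 1.0 ~= 1
Reduce by GCD to get the simplest whole-number ratio:

10:21:1


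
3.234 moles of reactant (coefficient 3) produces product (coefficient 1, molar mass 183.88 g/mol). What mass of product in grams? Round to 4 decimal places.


Use the coefficient ratio to convert reactant moles to product moles, then multiply by the product's molar mass.
moles_P = moles_R * (coeff_P / coeff_R) = 3.234 * (1/3) = 1.078
mass_P = moles_P * M_P = 1.078 * 183.88
mass_P = 198.22264 g, rounded to 4 dp:

198.2226 g


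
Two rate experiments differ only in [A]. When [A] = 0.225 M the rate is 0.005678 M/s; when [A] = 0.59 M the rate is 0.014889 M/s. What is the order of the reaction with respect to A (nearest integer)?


Rate is proportional to [A]^n, so rate2/rate1 = ([A]2/[A]1)^n. Take logs to solve for n.
rate2/rate1 = 0.014889 / 0.005678 = 2.6222
[A]2/[A]1 = 0.59 / 0.225 = 2.6222
n = ln(2.6222) / ln(2.6222) = 1.0
Nearest integer order:

1


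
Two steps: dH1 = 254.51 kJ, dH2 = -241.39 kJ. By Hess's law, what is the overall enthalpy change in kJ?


Hess's law: enthalpy is a state function, so add the step enthalpies.
dH_total = dH1 + dH2 = 254.51 + (-241.39)
dH_total = 13.12 kJ:

13.12 kJ


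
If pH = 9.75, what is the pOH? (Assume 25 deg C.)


At 25 deg C, pH + pOH = 14.
pOH = 14 - pH = 14 - 9.75
pOH = 4.25:

4.25


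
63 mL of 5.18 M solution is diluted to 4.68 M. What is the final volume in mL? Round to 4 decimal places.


Dilution: M1*V1 = M2*V2, solve for V2.
V2 = M1*V1 / M2
V2 = 5.18 * 63 / 4.68
V2 = 326.34 / 4.68
V2 = 69.73076923 mL, rounded to 4 dp:

69.7308 mL


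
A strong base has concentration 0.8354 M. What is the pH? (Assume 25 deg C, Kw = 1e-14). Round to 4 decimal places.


A strong base dissociates completely, so [OH-] equals the given concentration.
pOH = -log10([OH-]) = -log10(0.8354) = 0.078106
pH = 14 - pOH = 14 - 0.078106
pH = 13.921894, rounded to 4 dp:

13.9219


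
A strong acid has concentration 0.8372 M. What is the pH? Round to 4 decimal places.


A strong acid dissociates completely, so [H+] equals the given concentration.
pH = -log10([H+]) = -log10(0.8372)
pH = 0.07717078, rounded to 4 dp:

0.0772


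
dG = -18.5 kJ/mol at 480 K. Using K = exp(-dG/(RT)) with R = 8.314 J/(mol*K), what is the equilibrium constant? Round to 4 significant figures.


dG is in kJ/mol; multiply by 1000 to match R in J/(mol*K).
RT = 8.314 * 480 = 3990.72 J/mol
exponent = -dG*1000 / (RT) = -(-18.5*1000) / 3990.72 = 4.63575495
K = exp(4.63575495)
K = 103.10573, rounded to 4 significant figures:

103.1


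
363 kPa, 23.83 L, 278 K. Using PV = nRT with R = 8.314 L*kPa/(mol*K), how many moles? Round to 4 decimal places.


PV = nRT, solve for n = PV / (RT).
PV = 363 * 23.83 = 8650.29
RT = 8.314 * 278 = 2311.292
n = 8650.29 / 2311.292
n = 3.74262101 mol, rounded to 4 dp:

3.7426 mol


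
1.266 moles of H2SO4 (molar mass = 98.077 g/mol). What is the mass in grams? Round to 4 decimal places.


mass = n * M
mass = 1.266 * 98.077
mass = 124.165482 g, rounded to 4 dp:

124.1655 g


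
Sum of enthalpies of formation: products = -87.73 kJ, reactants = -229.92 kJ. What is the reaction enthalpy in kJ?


dH_rxn = sum(dH_f products) - sum(dH_f reactants)
dH_rxn = -87.73 - (-229.92)
dH_rxn = 142.19 kJ:

142.19 kJ


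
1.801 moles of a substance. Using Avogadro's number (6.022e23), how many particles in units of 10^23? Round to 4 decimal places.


N = n * NA, then divide by 1e23 for the requested units.
N / 1e23 = n * 6.022
N / 1e23 = 1.801 * 6.022
N / 1e23 = 10.845622, rounded to 4 dp:

10.8456


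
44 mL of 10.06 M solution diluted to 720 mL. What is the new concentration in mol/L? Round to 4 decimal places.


Dilution: M1*V1 = M2*V2, solve for M2.
M2 = M1*V1 / V2
M2 = 10.06 * 44 / 720
M2 = 442.64 / 720
M2 = 0.61477778 mol/L, rounded to 4 dp:

0.6148 mol/L


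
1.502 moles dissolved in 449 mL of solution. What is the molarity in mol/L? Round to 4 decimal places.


Convert volume to liters: V_L = V_mL / 1000.
V_L = 449 / 1000 = 0.449 L
M = n / V_L = 1.502 / 0.449
M = 3.34521158 mol/L, rounded to 4 dp:

3.3452 mol/L


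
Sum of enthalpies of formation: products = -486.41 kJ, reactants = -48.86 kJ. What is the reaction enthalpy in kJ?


dH_rxn = sum(dH_f products) - sum(dH_f reactants)
dH_rxn = -486.41 - (-48.86)
dH_rxn = -437.55 kJ:

-437.55 kJ


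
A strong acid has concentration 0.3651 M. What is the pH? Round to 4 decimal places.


A strong acid dissociates completely, so [H+] equals the given concentration.
pH = -log10([H+]) = -log10(0.3651)
pH = 0.43758817, rounded to 4 dp:

0.4376


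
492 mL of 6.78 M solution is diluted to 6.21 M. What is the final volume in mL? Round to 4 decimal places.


Dilution: M1*V1 = M2*V2, solve for V2.
V2 = M1*V1 / M2
V2 = 6.78 * 492 / 6.21
V2 = 3335.76 / 6.21
V2 = 537.15942029 mL, rounded to 4 dp:

537.1594 mL


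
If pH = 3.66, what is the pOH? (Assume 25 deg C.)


At 25 deg C, pH + pOH = 14.
pOH = 14 - pH = 14 - 3.66
pOH = 10.34:

10.34


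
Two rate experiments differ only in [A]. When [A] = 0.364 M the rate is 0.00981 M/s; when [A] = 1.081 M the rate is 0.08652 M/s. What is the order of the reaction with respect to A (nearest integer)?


Rate is proportional to [A]^n, so rate2/rate1 = ([A]2/[A]1)^n. Take logs to solve for n.
rate2/rate1 = 0.08652 / 0.00981 = 8.8196
[A]2/[A]1 = 1.081 / 0.364 = 2.9698
n = ln(8.8196) / ln(2.9698) = 2.0
Nearest integer order:

2


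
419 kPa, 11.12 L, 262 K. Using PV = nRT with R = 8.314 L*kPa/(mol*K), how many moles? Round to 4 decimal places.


PV = nRT, solve for n = PV / (RT).
PV = 419 * 11.12 = 4659.28
RT = 8.314 * 262 = 2178.268
n = 4659.28 / 2178.268
n = 2.13898382 mol, rounded to 4 dp:

2.1390 mol


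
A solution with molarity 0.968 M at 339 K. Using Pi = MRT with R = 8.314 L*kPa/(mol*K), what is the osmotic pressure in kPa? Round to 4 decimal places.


Osmotic pressure (van't Hoff): Pi = M*R*T.
RT = 8.314 * 339 = 2818.446
Pi = 0.968 * 2818.446
Pi = 2728.255728 kPa, rounded to 4 dp:

2728.2557 kPa


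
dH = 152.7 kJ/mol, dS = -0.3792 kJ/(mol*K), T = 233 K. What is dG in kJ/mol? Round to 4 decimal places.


Gibbs: dG = dH - T*dS (consistent units, dS already in kJ/(mol*K)).
T*dS = 233 * -0.3792 = -88.3536
dG = 152.7 - (-88.3536)
dG = 241.0536 kJ/mol, rounded to 4 dp:

241.0536 kJ/mol


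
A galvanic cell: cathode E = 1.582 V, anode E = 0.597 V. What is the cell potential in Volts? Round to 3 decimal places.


Standard cell potential: E_cell = E_cathode - E_anode.
E_cell = 1.582 - (0.597)
E_cell = 0.985 V, rounded to 3 dp:

0.985 V


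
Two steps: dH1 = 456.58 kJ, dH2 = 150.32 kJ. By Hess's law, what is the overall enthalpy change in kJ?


Hess's law: enthalpy is a state function, so add the step enthalpies.
dH_total = dH1 + dH2 = 456.58 + (150.32)
dH_total = 606.9 kJ:

606.90 kJ


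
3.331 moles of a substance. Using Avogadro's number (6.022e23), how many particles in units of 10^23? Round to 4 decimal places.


N = n * NA, then divide by 1e23 for the requested units.
N / 1e23 = n * 6.022
N / 1e23 = 3.331 * 6.022
N / 1e23 = 20.059282, rounded to 4 dp:

20.0593


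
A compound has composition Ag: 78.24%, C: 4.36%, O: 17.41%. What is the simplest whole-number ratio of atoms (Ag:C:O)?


Assume 100 g of compound, divide each mass% by atomic mass to get moles, then normalize by the smallest to get a raw atom ratio.
Moles per 100 g: Ag: 78.24/107.868 = 0.7253, C: 4.36/12.011 = 0.363, O: 17.41/15.999 = 1.0882
Raw ratio (divide by min = 0.363): Ag: 1.998, C: 1.0, O: 2.998
Multiply by 1 to clear fractions: Ag: 1.998 ~= 2, C: 1.0 ~= 1, O: 2.998 ~= 3
Reduce by GCD to get the simplest whole-number ratio:

2:1:3


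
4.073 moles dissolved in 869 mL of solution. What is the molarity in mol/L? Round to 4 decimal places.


Convert volume to liters: V_L = V_mL / 1000.
V_L = 869 / 1000 = 0.869 L
M = n / V_L = 4.073 / 0.869
M = 4.68699655 mol/L, rounded to 4 dp:

4.6870 mol/L


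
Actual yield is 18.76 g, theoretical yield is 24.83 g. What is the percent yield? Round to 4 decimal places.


% yield = 100 * actual / theoretical
% yield = 100 * 18.76 / 24.83
% yield = 75.55376561 %, rounded to 4 dp:

75.5538 %


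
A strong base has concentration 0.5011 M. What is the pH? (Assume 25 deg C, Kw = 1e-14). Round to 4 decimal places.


A strong base dissociates completely, so [OH-] equals the given concentration.
pOH = -log10([OH-]) = -log10(0.5011) = 0.300076
pH = 14 - pOH = 14 - 0.300076
pH = 13.699924, rounded to 4 dp:

13.6999


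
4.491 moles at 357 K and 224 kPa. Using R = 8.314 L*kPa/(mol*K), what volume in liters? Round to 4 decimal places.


PV = nRT, solve for V = nRT / P.
nRT = 4.491 * 8.314 * 357 = 13329.7281
V = 13329.7281 / 224
V = 59.50771473 L, rounded to 4 dp:

59.5077 L


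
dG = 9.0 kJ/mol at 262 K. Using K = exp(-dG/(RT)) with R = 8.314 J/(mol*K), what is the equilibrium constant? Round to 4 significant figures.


dG is in kJ/mol; multiply by 1000 to match R in J/(mol*K).
RT = 8.314 * 262 = 2178.268 J/mol
exponent = -dG*1000 / (RT) = -(9.0*1000) / 2178.268 = -4.131723
K = exp(-4.131723)
K = 0.016055192, rounded to 4 significant figures:

0.01606


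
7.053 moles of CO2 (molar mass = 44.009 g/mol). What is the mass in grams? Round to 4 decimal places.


mass = n * M
mass = 7.053 * 44.009
mass = 310.395477 g, rounded to 4 dp:

310.3955 g


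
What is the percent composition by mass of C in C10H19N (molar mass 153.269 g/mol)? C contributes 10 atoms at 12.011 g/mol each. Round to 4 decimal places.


pct = 100 * (n_elem * M_elem) / M_total
mass_contribution = 10 * 12.011 = 120.11 g/mol
pct = 100 * 120.11 / 153.269
pct = 78.36548813 %, rounded to 4 dp:

78.3655 %


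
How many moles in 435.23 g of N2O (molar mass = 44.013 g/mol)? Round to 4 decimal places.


n = mass / M
n = 435.23 / 44.013
n = 9.88866926 mol, rounded to 4 dp:

9.8887 mol


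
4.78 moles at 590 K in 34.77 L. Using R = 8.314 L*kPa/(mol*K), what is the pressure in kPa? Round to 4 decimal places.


PV = nRT, solve for P = nRT / V.
nRT = 4.78 * 8.314 * 590 = 23447.1428
P = 23447.1428 / 34.77
P = 674.34980731 kPa, rounded to 4 dp:

674.3498 kPa


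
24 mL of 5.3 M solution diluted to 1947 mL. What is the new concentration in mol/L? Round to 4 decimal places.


Dilution: M1*V1 = M2*V2, solve for M2.
M2 = M1*V1 / V2
M2 = 5.3 * 24 / 1947
M2 = 127.2 / 1947
M2 = 0.06533128 mol/L, rounded to 4 dp:

0.0653 mol/L


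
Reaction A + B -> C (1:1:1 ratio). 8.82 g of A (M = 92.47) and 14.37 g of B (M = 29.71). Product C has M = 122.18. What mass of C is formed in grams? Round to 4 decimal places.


Find moles of each reactant; the smaller value is the limiting reagent in a 1:1:1 reaction, so moles_C equals moles of the limiter.
n_A = mass_A / M_A = 8.82 / 92.47 = 0.095382 mol
n_B = mass_B / M_B = 14.37 / 29.71 = 0.483676 mol
Limiting reagent: A (smaller), n_limiting = 0.095382 mol
mass_C = n_limiting * M_C = 0.095382 * 122.18
mass_C = 11.65377276 g, rounded to 4 dp:

11.6538 g


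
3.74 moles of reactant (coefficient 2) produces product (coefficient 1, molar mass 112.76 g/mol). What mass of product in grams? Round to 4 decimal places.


Use the coefficient ratio to convert reactant moles to product moles, then multiply by the product's molar mass.
moles_P = moles_R * (coeff_P / coeff_R) = 3.74 * (1/2) = 1.87
mass_P = moles_P * M_P = 1.87 * 112.76
mass_P = 210.8612 g, rounded to 4 dp:

210.8612 g


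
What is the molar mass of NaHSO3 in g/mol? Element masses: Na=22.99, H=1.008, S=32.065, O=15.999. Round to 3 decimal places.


M = sum(count * atomic_mass) over atoms.
M = 1*22.99 + 1*1.008 + 1*32.065 + 3*15.999
M = 22.99 + 1.008 + 32.065 + 47.997
M = 104.06 g/mol, rounded to 3 dp:

104.060 g/mol


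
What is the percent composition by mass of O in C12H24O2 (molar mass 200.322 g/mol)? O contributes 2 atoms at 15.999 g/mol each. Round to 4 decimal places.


pct = 100 * (n_elem * M_elem) / M_total
mass_contribution = 2 * 15.999 = 31.998 g/mol
pct = 100 * 31.998 / 200.322
pct = 15.97328301 %, rounded to 4 dp:

15.9733 %


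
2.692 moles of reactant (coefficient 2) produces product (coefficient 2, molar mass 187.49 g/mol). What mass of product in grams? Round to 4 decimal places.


Use the coefficient ratio to convert reactant moles to product moles, then multiply by the product's molar mass.
moles_P = moles_R * (coeff_P / coeff_R) = 2.692 * (2/2) = 2.692
mass_P = moles_P * M_P = 2.692 * 187.49
mass_P = 504.72308 g, rounded to 4 dp:

504.7231 g


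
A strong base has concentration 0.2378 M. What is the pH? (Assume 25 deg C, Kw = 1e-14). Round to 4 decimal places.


A strong base dissociates completely, so [OH-] equals the given concentration.
pOH = -log10([OH-]) = -log10(0.2378) = 0.623788
pH = 14 - pOH = 14 - 0.623788
pH = 13.376212, rounded to 4 dp:

13.3762


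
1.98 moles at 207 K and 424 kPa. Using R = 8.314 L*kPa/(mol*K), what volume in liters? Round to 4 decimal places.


PV = nRT, solve for V = nRT / P.
nRT = 1.98 * 8.314 * 207 = 3407.576
V = 3407.576 / 424
V = 8.03673585 L, rounded to 4 dp:

8.0367 L


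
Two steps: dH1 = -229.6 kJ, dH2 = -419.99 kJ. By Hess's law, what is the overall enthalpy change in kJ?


Hess's law: enthalpy is a state function, so add the step enthalpies.
dH_total = dH1 + dH2 = -229.6 + (-419.99)
dH_total = -649.59 kJ:

-649.59 kJ


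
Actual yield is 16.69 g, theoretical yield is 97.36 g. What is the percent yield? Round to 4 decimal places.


% yield = 100 * actual / theoretical
% yield = 100 * 16.69 / 97.36
% yield = 17.14256368 %, rounded to 4 dp:

17.1426 %


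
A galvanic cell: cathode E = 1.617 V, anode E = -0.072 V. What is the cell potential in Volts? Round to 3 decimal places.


Standard cell potential: E_cell = E_cathode - E_anode.
E_cell = 1.617 - (-0.072)
E_cell = 1.689 V, rounded to 3 dp:

1.689 V


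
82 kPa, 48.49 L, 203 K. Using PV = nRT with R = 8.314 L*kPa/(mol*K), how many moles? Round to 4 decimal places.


PV = nRT, solve for n = PV / (RT).
PV = 82 * 48.49 = 3976.18
RT = 8.314 * 203 = 1687.742
n = 3976.18 / 1687.742
n = 2.35591696 mol, rounded to 4 dp:

2.3559 mol


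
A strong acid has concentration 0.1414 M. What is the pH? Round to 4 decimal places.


A strong acid dissociates completely, so [H+] equals the given concentration.
pH = -log10([H+]) = -log10(0.1414)
pH = 0.84955059, rounded to 4 dp:

0.8496


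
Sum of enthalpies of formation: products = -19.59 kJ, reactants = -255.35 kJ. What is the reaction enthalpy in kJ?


dH_rxn = sum(dH_f products) - sum(dH_f reactants)
dH_rxn = -19.59 - (-255.35)
dH_rxn = 235.76 kJ:

235.76 kJ


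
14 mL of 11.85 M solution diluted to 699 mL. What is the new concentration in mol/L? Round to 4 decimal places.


Dilution: M1*V1 = M2*V2, solve for M2.
M2 = M1*V1 / V2
M2 = 11.85 * 14 / 699
M2 = 165.9 / 699
M2 = 0.23733906 mol/L, rounded to 4 dp:

0.2373 mol/L


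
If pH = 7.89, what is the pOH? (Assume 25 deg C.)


At 25 deg C, pH + pOH = 14.
pOH = 14 - pH = 14 - 7.89
pOH = 6.11:

6.11


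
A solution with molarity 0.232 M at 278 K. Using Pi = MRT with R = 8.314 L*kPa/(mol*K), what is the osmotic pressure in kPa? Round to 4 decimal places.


Osmotic pressure (van't Hoff): Pi = M*R*T.
RT = 8.314 * 278 = 2311.292
Pi = 0.232 * 2311.292
Pi = 536.219744 kPa, rounded to 4 dp:

536.2197 kPa


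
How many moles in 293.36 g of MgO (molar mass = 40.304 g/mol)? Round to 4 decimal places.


n = mass / M
n = 293.36 / 40.304
n = 7.27868202 mol, rounded to 4 dp:

7.2787 mol


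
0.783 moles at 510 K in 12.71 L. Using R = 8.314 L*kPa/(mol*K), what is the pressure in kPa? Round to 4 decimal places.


PV = nRT, solve for P = nRT / V.
nRT = 0.783 * 8.314 * 510 = 3320.0296
P = 3320.0296 / 12.71
P = 261.21397325 kPa, rounded to 4 dp:

261.2140 kPa


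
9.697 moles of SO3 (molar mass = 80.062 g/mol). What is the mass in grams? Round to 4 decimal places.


mass = n * M
mass = 9.697 * 80.062
mass = 776.361214 g, rounded to 4 dp:

776.3612 g


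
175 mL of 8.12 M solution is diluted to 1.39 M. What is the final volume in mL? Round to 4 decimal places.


Dilution: M1*V1 = M2*V2, solve for V2.
V2 = M1*V1 / M2
V2 = 8.12 * 175 / 1.39
V2 = 1421.0 / 1.39
V2 = 1022.30215827 mL, rounded to 4 dp:

1022.3022 mL


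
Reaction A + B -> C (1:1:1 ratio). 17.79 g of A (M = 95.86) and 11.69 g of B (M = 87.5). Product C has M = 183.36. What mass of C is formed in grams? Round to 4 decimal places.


Find moles of each reactant; the smaller value is the limiting reagent in a 1:1:1 reaction, so moles_C equals moles of the limiter.
n_A = mass_A / M_A = 17.79 / 95.86 = 0.185583 mol
n_B = mass_B / M_B = 11.69 / 87.5 = 0.1336 mol
Limiting reagent: B (smaller), n_limiting = 0.1336 mol
mass_C = n_limiting * M_C = 0.1336 * 183.36
mass_C = 24.496896 g, rounded to 4 dp:

24.4969 g


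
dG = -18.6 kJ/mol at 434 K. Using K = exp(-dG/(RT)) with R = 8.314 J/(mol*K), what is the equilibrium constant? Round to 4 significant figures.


dG is in kJ/mol; multiply by 1000 to match R in J/(mol*K).
RT = 8.314 * 434 = 3608.276 J/mol
exponent = -dG*1000 / (RT) = -(-18.6*1000) / 3608.276 = 5.15481632
K = exp(5.15481632)
K = 173.26398, rounded to 4 significant figures:

173.3


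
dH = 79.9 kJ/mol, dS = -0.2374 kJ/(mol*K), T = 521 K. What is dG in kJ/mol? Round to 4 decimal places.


Gibbs: dG = dH - T*dS (consistent units, dS already in kJ/(mol*K)).
T*dS = 521 * -0.2374 = -123.6854
dG = 79.9 - (-123.6854)
dG = 203.5854 kJ/mol, rounded to 4 dp:

203.5854 kJ/mol


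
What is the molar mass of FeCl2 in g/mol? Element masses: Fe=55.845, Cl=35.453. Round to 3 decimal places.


M = sum(count * atomic_mass) over atoms.
M = 1*55.845 + 2*35.453
M = 55.845 + 70.906
M = 126.751 g/mol, rounded to 3 dp:

126.751 g/mol


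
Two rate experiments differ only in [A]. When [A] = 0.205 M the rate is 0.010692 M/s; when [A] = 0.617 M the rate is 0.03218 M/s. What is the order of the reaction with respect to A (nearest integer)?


Rate is proportional to [A]^n, so rate2/rate1 = ([A]2/[A]1)^n. Take logs to solve for n.
rate2/rate1 = 0.03218 / 0.010692 = 3.0097
[A]2/[A]1 = 0.617 / 0.205 = 3.0098
n = ln(3.0097) / ln(3.0098) = 1.0
Nearest integer order:

1


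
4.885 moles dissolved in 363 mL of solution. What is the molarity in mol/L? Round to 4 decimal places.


Convert volume to liters: V_L = V_mL / 1000.
V_L = 363 / 1000 = 0.363 L
M = n / V_L = 4.885 / 0.363
M = 13.45730028 mol/L, rounded to 4 dp:

13.4573 mol/L


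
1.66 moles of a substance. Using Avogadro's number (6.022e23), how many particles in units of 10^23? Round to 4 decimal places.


N = n * NA, then divide by 1e23 for the requested units.
N / 1e23 = n * 6.022
N / 1e23 = 1.66 * 6.022
N / 1e23 = 9.99652, rounded to 4 dp:

9.9965


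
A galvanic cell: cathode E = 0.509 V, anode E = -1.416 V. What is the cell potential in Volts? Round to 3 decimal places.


Standard cell potential: E_cell = E_cathode - E_anode.
E_cell = 0.509 - (-1.416)
E_cell = 1.925 V, rounded to 3 dp:

1.925 V


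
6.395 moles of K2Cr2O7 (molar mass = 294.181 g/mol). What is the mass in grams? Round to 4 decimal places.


mass = n * M
mass = 6.395 * 294.181
mass = 1881.287495 g, rounded to 4 dp:

1881.2875 g


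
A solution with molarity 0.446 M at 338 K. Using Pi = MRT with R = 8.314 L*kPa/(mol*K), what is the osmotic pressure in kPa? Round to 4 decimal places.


Osmotic pressure (van't Hoff): Pi = M*R*T.
RT = 8.314 * 338 = 2810.132
Pi = 0.446 * 2810.132
Pi = 1253.318872 kPa, rounded to 4 dp:

1253.3189 kPa


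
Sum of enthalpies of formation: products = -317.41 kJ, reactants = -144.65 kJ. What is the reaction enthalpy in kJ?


dH_rxn = sum(dH_f products) - sum(dH_f reactants)
dH_rxn = -317.41 - (-144.65)
dH_rxn = -172.76 kJ:

-172.76 kJ


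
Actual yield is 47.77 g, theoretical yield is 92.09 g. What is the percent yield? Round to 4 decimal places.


% yield = 100 * actual / theoretical
% yield = 100 * 47.77 / 92.09
% yield = 51.87316755 %, rounded to 4 dp:

51.8732 %


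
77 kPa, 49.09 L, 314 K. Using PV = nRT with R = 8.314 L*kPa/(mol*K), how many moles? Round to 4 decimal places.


PV = nRT, solve for n = PV / (RT).
PV = 77 * 49.09 = 3779.93
RT = 8.314 * 314 = 2610.596
n = 3779.93 / 2610.596
n = 1.44791841 mol, rounded to 4 dp:

1.4479 mol


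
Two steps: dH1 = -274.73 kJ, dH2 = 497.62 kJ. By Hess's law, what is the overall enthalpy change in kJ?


Hess's law: enthalpy is a state function, so add the step enthalpies.
dH_total = dH1 + dH2 = -274.73 + (497.62)
dH_total = 222.89 kJ:

222.89 kJ


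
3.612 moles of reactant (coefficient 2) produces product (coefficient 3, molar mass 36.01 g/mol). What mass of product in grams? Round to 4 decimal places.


Use the coefficient ratio to convert reactant moles to product moles, then multiply by the product's molar mass.
moles_P = moles_R * (coeff_P / coeff_R) = 3.612 * (3/2) = 5.418
mass_P = moles_P * M_P = 5.418 * 36.01
mass_P = 195.10218 g, rounded to 4 dp:

195.1022 g


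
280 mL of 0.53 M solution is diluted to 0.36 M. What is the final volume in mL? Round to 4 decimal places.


Dilution: M1*V1 = M2*V2, solve for V2.
V2 = M1*V1 / M2
V2 = 0.53 * 280 / 0.36
V2 = 148.4 / 0.36
V2 = 412.22222222 mL, rounded to 4 dp:

412.2222 mL


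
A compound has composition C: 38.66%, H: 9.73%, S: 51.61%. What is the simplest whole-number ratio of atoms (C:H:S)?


Assume 100 g of compound, divide each mass% by atomic mass to get moles, then normalize by the smallest to get a raw atom ratio.
Moles per 100 g: C: 38.66/12.011 = 3.2187, H: 9.73/1.008 = 9.6528, S: 51.61/32.065 = 1.6095
Raw ratio (divide by min = 1.6095): C: 2.0, H: 5.997, S: 1.0
Multiply by 1 to clear fractions: C: 2.0 ~= 2, H: 5.997 ~= 6, S: 1.0 ~= 1
Reduce by GCD to get the simplest whole-number ratio:

2:6:1


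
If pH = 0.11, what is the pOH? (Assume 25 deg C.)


At 25 deg C, pH + pOH = 14.
pOH = 14 - pH = 14 - 0.11
pOH = 13.89:

13.89
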